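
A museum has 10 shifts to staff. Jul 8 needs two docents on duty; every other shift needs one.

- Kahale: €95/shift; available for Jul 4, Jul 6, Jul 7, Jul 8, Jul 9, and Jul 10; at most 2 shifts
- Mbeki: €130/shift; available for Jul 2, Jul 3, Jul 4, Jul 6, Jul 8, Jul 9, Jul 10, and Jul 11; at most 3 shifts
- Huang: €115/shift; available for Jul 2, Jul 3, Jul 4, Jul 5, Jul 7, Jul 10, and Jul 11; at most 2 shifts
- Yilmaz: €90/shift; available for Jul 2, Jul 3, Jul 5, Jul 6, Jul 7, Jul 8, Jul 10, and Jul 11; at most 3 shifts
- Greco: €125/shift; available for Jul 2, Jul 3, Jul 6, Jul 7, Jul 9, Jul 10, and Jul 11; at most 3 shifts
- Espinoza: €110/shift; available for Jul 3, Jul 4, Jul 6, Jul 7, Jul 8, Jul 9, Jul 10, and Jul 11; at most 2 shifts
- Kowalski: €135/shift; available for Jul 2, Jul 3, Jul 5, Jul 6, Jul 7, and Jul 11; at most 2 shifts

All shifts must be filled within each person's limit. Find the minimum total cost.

Picking the cheapest available docent for each shift independently would cost €1005, but that ignores the shift limits.
An optimal schedule: Jul 2→Yilmaz, Jul 3→Espinoza, Jul 4→Kahale, Jul 5→Yilmaz, Jul 6→Greco, Jul 7→Huang, Jul 8→Yilmaz+Espinoza, Jul 9→Kahale, Jul 10→Huang, Jul 11→Greco.
Total: 90 + 110 + 95 + 90 + 125 + 115 + 90 + 110 + 95 + 115 + 125 = €1160.

€1160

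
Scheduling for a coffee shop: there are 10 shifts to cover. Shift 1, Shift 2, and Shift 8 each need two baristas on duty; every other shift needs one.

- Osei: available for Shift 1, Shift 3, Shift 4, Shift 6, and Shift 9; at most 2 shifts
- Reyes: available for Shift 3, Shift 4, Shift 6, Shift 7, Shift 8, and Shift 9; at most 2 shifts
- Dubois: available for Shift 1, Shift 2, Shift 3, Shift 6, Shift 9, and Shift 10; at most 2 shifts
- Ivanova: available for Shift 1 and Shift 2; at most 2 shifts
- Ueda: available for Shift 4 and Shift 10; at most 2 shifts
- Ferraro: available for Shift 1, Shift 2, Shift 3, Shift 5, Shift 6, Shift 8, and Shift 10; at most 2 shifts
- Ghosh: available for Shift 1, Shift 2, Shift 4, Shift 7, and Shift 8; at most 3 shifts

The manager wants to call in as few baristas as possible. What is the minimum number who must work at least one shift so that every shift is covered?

6

13 slots to fill and no one can take more than 3, so at least ⌈13/3⌉ = 5 baristas are needed.
Any 5 baristas together have capacity at most 3+2+2+2+2 = 11 < 13 slots, so 5 can never suffice.
Osei, Reyes, Dubois, Ivanova, Ferraro, and Ghosh alone can cover everything: Shift 1→Ivanova+Ghosh, Shift 2→Ivanova+Ghosh, Shift 3→Dubois, Shift 4→Osei, Shift 5→Ferraro, Shift 6→Ferraro, Shift 7→Reyes, Shift 8→Reyes+Ghosh, Shift 9→Osei, Shift 10→Dubois.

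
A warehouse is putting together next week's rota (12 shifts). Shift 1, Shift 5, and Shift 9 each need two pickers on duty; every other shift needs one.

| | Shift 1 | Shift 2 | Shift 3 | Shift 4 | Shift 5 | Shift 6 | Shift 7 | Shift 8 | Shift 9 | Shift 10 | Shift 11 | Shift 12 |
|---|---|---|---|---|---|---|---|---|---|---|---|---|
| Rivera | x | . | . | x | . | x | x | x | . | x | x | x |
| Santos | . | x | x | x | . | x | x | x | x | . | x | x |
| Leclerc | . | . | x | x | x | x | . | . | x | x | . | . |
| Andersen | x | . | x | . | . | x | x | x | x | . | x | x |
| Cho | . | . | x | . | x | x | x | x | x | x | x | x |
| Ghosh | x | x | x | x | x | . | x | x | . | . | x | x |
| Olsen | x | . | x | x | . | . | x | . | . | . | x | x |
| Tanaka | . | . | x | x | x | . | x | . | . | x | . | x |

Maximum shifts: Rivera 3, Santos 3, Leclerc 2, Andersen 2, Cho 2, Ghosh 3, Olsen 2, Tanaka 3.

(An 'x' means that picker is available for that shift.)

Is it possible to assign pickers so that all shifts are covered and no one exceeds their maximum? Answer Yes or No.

One valid schedule: Shift 1→Andersen+Ghosh, Shift 2→Santos, Shift 3→Cho, Shift 4→Santos, Shift 5→Leclerc+Cho, Shift 6→Rivera, Shift 7→Ghosh, Shift 8→Rivera, Shift 9→Santos+Leclerc, Shift 10→Rivera, Shift 11→Andersen, Shift 12→Ghosh.
Loads: Rivera 3/3, Santos 3/3, Leclerc 2/2, Andersen 2/2, Cho 2/2, Ghosh 3/3, Olsen 0/2, Tanaka 0/3 — all within limits.

Yes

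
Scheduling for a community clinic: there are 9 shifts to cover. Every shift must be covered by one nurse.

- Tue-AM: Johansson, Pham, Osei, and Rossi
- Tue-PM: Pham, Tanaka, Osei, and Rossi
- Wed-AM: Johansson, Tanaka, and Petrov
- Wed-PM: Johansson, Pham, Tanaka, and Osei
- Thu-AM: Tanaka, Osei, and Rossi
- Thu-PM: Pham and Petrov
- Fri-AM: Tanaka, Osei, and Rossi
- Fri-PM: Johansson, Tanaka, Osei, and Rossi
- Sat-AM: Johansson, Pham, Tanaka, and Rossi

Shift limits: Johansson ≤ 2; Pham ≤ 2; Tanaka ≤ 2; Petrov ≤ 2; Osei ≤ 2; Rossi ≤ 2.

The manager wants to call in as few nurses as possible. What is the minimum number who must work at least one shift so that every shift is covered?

9 slots to fill and no one can take more than 2, so at least ⌈9/2⌉ = 5 nurses are needed.
Johansson, Pham, Tanaka, Petrov, and Osei alone can cover everything: Tue-AM→Johansson, Tue-PM→Pham, Wed-AM→Petrov, Wed-PM→Osei, Thu-AM→Tanaka, Thu-PM→Pham, Fri-AM→Tanaka, Fri-PM→Osei, Sat-AM→Johansson.

5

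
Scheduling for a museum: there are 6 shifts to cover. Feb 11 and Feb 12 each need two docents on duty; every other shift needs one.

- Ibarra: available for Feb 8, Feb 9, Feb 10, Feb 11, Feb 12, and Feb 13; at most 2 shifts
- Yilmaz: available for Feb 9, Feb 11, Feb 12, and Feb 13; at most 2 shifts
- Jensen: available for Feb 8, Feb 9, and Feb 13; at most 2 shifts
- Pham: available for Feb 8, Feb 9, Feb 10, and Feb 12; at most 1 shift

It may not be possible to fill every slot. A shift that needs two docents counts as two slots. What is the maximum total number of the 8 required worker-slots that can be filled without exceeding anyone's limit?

7

Total capacity across all docents is 2+2+2+1 = 7, and 8 slots are needed, so at most 7 can be filled.
An assignment achieving 7: Feb 8→Jensen, Feb 10→Ibarra, Feb 11→Ibarra+Yilmaz, Feb 12→Yilmaz+Pham, Feb 13→Jensen.
Loads: Ibarra 2/2, Yilmaz 2/2, Jensen 2/2, Pham 1/1.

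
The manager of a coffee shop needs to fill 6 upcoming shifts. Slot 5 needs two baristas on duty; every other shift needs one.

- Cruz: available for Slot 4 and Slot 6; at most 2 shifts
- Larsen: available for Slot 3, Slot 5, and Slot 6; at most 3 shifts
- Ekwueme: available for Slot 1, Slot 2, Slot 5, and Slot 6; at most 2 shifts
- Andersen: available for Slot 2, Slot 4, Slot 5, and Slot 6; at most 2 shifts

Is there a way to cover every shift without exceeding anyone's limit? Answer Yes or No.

Slot 1 can only be covered by Ekwueme, so that assignment is forced.
Slot 3 can only be covered by Larsen, so that assignment is forced.
One valid schedule: Slot 1→Ekwueme, Slot 2→Ekwueme, Slot 3→Larsen, Slot 4→Cruz, Slot 5→Larsen+Andersen, Slot 6→Cruz.
Loads: Cruz 2/2, Larsen 2/3, Ekwueme 2/2, Andersen 1/2 — all within limits.

Yes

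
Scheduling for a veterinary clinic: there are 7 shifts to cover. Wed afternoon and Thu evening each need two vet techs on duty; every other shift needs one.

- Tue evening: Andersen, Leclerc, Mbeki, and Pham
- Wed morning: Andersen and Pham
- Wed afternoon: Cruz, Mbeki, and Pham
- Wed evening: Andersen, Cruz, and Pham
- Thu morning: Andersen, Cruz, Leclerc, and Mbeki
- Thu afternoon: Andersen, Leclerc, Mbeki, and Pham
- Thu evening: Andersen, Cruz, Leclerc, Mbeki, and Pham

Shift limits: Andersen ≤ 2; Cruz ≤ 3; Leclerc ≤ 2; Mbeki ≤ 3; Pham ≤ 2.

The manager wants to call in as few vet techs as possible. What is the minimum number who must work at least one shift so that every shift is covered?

4

9 slots to fill and no one can take more than 3, so at least ⌈9/3⌉ = 3 vet techs are needed.
Any 3 vet techs together have capacity at most 3+3+2 = 8 < 9 slots, so 3 can never suffice.
Andersen, Cruz, Leclerc, and Mbeki alone can cover everything: Tue evening→Leclerc, Wed morning→Andersen, Wed afternoon→Cruz+Mbeki, Wed evening→Andersen, Thu morning→Cruz, Thu afternoon→Leclerc, Thu evening→Cruz+Mbeki.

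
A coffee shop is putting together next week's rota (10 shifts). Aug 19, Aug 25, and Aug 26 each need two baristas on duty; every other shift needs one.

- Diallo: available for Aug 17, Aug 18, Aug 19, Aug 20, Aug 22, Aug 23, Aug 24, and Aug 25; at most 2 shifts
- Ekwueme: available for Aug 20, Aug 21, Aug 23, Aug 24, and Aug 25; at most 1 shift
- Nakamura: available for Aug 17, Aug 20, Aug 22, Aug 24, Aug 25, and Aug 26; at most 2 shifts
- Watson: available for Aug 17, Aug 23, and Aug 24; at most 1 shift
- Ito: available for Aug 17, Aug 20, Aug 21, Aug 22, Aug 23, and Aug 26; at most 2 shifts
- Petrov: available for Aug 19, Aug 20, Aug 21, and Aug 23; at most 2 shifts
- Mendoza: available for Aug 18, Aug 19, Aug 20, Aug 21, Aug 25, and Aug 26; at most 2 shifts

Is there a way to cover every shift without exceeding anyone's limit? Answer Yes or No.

No

Total capacity is 2+1+2+1+2+2+2 = 12 but 13 worker-slots are needed — infeasible.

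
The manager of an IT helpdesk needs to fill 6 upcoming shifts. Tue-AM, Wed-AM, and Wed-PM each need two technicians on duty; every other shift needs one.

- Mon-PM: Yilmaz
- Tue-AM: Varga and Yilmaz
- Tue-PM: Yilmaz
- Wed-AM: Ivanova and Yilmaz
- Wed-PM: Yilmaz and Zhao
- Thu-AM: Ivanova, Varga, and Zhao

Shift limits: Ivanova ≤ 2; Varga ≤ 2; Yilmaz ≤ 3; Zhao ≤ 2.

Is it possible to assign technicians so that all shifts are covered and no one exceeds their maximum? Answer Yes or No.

No

Total capacity is 9 and 9 slots are needed, so capacity alone doesn't rule it out.
Shifts {Mon-PM, Tue-AM, Tue-PM, Wed-AM} need 6 worker-slots in total, but the technicians available for any of those shifts (Ivanova, Varga, and Yilmaz) can supply at most 5 among them. So no valid schedule exists.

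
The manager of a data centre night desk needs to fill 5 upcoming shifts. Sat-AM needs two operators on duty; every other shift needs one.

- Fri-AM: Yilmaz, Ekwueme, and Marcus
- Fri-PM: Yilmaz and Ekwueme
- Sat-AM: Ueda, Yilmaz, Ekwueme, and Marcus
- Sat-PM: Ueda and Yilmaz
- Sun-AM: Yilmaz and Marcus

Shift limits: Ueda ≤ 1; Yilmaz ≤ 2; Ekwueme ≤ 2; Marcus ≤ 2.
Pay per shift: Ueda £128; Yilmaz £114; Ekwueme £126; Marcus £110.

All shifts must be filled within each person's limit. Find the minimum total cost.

£700

Picking the cheapest available operator for each shift independently would cost £672, but that ignores the shift limits.
An optimal schedule: Fri-AM→Ekwueme, Fri-PM→Yilmaz, Sat-AM→Marcus+Ekwueme, Sat-PM→Yilmaz, Sun-AM→Marcus.
Total: 126 + 114 + 110 + 126 + 114 + 110 = £700.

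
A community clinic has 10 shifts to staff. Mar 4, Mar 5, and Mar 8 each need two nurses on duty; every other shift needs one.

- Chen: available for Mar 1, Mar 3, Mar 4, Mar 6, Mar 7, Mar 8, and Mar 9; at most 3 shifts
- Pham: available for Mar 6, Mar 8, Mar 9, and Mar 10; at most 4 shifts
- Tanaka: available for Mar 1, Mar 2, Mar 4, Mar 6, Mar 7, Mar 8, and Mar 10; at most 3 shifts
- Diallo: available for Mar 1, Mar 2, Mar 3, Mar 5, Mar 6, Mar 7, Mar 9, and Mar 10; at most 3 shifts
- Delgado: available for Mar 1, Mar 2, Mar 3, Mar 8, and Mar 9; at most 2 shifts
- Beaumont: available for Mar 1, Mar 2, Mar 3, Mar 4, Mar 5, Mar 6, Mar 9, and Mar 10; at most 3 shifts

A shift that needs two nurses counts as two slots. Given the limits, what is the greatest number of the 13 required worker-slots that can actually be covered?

13

Total capacity across all nurses is 3+4+3+3+2+3 = 18, and 13 slots are needed, so at most 13 can be filled.
An assignment achieving 13: Mar 1→Diallo, Mar 2→Tanaka, Mar 3→Chen, Mar 4→Chen+Tanaka, Mar 5→Diallo+Beaumont, Mar 6→Pham, Mar 7→Chen, Mar 8→Pham+Tanaka, Mar 9→Pham, Mar 10→Pham.
Loads: Chen 3/3, Pham 4/4, Tanaka 3/3, Diallo 2/3, Delgado 0/2, Beaumont 1/3.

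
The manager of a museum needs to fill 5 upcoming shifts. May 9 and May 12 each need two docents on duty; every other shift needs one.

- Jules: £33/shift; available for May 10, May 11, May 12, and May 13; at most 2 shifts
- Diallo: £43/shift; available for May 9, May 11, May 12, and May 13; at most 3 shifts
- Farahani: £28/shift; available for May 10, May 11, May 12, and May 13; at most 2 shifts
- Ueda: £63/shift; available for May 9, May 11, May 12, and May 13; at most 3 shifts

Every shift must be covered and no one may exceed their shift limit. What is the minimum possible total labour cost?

£271

May 9 can only be covered by Diallo and Ueda, so that assignment is forced.
Picking the cheapest available docent for each shift independently would cost £251, but that ignores the shift limits.
An optimal schedule: May 9→Diallo+Ueda, May 10→Farahani, May 11→Farahani, May 12→Jules+Diallo, May 13→Jules.
Total: 43 + 63 + 28 + 28 + 33 + 43 + 33 = £271.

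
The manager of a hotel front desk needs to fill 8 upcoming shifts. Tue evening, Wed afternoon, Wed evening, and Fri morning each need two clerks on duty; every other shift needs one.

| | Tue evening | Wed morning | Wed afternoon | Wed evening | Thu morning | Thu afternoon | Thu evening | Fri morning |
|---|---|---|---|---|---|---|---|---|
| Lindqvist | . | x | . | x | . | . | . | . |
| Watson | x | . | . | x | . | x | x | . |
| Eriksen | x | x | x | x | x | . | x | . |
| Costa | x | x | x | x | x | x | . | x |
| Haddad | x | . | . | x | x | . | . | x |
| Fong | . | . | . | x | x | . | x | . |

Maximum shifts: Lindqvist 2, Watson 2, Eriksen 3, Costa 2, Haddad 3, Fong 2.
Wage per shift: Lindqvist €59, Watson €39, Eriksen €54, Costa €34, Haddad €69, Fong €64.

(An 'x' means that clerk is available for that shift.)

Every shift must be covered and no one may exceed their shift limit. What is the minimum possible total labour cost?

€623

Wed afternoon can only be covered by Eriksen and Costa, so that assignment is forced.
Fri morning can only be covered by Costa and Haddad, so that assignment is forced.
Picking the cheapest available clerk for each shift independently would cost €478, but that ignores the shift limits.
An optimal schedule: Tue evening→Watson+Eriksen, Wed morning→Lindqvist, Wed afternoon→Costa+Eriksen, Wed evening→Lindqvist+Fong, Thu morning→Fong, Thu afternoon→Watson, Thu evening→Eriksen, Fri morning→Costa+Haddad.
Total: 39 + 54 + 59 + 34 + 54 + 59 + 64 + 64 + 39 + 54 + 34 + 69 = €623.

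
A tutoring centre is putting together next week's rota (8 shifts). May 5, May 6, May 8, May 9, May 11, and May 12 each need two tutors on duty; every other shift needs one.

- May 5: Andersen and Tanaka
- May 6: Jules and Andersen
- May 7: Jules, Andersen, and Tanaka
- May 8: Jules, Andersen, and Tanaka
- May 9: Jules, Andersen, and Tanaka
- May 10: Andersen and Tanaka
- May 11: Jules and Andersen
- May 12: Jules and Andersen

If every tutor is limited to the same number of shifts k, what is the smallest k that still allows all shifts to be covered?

5

With 3 tutors and 14 worker-slots to fill, someone must work at least ⌈14/3⌉ = 5 shifts, so k ≥ 5.
k = 5 works: May 5→Andersen+Tanaka, May 6→Jules+Andersen, May 7→Tanaka, May 8→Jules+Tanaka, May 9→Jules+Tanaka, May 10→Andersen, May 11→Jules+Andersen, May 12→Jules+Andersen.
Loads: Jules 5, Andersen 5, Tanaka 4 — all ≤ 5.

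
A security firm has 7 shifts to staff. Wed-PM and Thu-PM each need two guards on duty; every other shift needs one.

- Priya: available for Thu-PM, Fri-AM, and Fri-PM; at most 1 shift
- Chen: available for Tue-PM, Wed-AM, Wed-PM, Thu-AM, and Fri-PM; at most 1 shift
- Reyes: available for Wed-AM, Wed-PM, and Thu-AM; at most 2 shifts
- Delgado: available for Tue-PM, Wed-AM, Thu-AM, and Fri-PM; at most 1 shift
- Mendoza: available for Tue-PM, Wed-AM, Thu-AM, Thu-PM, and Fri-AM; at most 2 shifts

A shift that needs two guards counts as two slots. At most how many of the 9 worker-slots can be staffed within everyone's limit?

7

Total capacity across all guards is 1+1+2+1+2 = 7, and 9 slots are needed, so at most 7 can be filled.
An assignment achieving 7: Tue-PM→Delgado, Wed-AM→Reyes, Wed-PM→Chen+Reyes, Thu-PM→Priya+Mendoza, Fri-AM→Mendoza.
Loads: Priya 1/1, Chen 1/1, Reyes 2/2, Delgado 1/1, Mendoza 2/2.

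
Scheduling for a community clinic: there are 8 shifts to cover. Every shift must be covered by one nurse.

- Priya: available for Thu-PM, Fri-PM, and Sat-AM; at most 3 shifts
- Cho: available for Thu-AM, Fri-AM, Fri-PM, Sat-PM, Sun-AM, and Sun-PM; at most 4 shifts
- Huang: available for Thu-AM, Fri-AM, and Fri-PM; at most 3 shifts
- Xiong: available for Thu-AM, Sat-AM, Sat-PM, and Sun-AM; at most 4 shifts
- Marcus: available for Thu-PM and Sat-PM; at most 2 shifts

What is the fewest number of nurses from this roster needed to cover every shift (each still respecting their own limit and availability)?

8 slots to fill and no one can take more than 4, so at least ⌈8/4⌉ = 2 nurses are needed.
No set of 2 nurses can cover every shift (each such set leaves at least one shift with no one available or exceeds a cap).
Priya, Cho, and Huang alone can cover everything: Thu-AM→Cho, Thu-PM→Priya, Fri-AM→Huang, Fri-PM→Priya, Sat-AM→Priya, Sat-PM→Cho, Sun-AM→Cho, Sun-PM→Cho.

3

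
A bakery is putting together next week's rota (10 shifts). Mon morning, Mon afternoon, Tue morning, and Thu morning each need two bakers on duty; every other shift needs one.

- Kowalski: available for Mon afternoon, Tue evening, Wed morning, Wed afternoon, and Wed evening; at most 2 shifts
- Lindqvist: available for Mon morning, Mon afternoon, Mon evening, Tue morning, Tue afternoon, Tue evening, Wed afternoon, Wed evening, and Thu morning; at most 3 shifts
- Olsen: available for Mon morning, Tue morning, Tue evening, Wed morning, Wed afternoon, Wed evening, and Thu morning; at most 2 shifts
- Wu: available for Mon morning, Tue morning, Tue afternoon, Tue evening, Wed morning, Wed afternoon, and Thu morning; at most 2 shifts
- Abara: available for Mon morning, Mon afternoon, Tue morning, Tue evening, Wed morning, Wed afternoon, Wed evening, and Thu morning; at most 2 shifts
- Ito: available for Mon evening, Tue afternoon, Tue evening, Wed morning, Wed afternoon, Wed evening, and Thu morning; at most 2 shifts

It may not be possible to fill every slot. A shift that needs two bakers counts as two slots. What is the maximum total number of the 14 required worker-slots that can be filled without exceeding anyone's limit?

13

Total capacity across all bakers is 2+3+2+2+2+2 = 13, and 14 slots are needed, so at most 13 can be filled.
An assignment achieving 13: Mon morning→Olsen+Wu, Mon afternoon→Kowalski+Lindqvist, Mon evening→Lindqvist, Tue morning→Olsen+Wu, Tue afternoon→Lindqvist, Tue evening→Ito, Wed morning→Kowalski, Wed evening→Abara, Thu morning→Abara+Ito.
Loads: Kowalski 2/2, Lindqvist 3/3, Olsen 2/2, Wu 2/2, Abara 2/2, Ito 2/2.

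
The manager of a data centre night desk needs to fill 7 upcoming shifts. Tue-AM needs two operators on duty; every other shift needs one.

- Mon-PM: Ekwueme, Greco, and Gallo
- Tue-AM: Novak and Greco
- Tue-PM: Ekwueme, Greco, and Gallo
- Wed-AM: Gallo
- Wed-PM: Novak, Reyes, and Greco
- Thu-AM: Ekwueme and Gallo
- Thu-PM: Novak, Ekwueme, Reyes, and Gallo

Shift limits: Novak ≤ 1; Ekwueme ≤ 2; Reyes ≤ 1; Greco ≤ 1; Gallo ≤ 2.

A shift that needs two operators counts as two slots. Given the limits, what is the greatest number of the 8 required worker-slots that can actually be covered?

Total capacity across all operators is 1+2+1+1+2 = 7, and 8 slots are needed, so at most 7 can be filled.
An assignment achieving 7: Mon-PM→Ekwueme, Tue-AM→Novak+Greco, Tue-PM→Gallo, Wed-AM→Gallo, Wed-PM→Reyes, Thu-AM→Ekwueme.
Loads: Novak 1/1, Ekwueme 2/2, Reyes 1/1, Greco 1/1, Gallo 2/2.

7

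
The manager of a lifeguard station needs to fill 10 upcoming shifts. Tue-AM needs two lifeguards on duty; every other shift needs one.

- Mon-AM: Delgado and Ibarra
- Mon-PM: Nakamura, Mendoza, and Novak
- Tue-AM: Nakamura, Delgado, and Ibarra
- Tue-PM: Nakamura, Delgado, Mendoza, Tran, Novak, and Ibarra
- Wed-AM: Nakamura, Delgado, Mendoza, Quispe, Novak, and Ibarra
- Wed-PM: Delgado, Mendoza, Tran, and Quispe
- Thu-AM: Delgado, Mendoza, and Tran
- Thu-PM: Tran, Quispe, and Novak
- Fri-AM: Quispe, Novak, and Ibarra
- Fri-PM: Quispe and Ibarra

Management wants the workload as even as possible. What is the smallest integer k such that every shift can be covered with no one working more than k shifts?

2

With 7 lifeguards and 11 worker-slots to fill, someone must work at least ⌈11/7⌉ = 2 shifts, so k ≥ 2.
k = 2 works: Mon-AM→Delgado, Mon-PM→Nakamura, Tue-AM→Nakamura+Delgado, Tue-PM→Tran, Wed-AM→Novak, Wed-PM→Mendoza, Thu-AM→Mendoza, Thu-PM→Tran, Fri-AM→Quispe, Fri-PM→Quispe.
Loads: Nakamura 2, Delgado 2, Mendoza 2, Tran 2, Quispe 2, Novak 1, Ibarra 0 — all ≤ 2.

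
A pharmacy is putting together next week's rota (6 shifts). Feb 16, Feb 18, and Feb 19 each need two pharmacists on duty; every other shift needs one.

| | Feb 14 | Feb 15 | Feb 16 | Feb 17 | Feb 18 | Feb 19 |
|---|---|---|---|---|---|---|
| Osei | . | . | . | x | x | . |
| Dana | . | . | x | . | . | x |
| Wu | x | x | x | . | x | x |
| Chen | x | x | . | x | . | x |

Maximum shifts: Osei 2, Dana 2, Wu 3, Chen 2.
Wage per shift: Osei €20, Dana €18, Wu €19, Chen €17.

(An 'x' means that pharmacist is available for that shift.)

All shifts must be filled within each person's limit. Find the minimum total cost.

€167

Feb 16 can only be covered by Dana and Wu, so that assignment is forced.
Feb 18 can only be covered by Osei and Wu, so that assignment is forced.
Picking the cheapest available pharmacist for each shift independently would cost €162, but that ignores the shift limits.
An optimal schedule: Feb 14→Wu, Feb 15→Chen, Feb 16→Dana+Wu, Feb 17→Osei, Feb 18→Osei+Wu, Feb 19→Dana+Chen.
Total: 19 + 17 + 18 + 19 + 20 + 20 + 19 + 18 + 17 = €167.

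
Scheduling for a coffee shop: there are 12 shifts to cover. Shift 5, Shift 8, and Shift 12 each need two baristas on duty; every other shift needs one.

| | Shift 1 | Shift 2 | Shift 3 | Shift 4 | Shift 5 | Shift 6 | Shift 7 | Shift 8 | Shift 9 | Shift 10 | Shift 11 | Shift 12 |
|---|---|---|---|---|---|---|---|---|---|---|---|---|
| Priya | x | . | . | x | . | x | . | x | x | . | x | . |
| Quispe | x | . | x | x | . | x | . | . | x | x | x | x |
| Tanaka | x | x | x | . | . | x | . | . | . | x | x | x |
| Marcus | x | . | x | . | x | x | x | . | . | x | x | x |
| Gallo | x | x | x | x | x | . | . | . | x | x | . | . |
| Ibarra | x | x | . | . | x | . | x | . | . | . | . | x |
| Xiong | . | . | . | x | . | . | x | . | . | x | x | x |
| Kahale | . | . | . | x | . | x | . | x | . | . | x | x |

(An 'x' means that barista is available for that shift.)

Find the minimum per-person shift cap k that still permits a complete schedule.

With 8 baristas and 15 worker-slots to fill, someone must work at least ⌈15/8⌉ = 2 shifts, so k ≥ 2.
k = 2 works: Shift 1→Ibarra, Shift 2→Tanaka, Shift 3→Quispe, Shift 4→Quispe, Shift 5→Marcus+Gallo, Shift 6→Tanaka, Shift 7→Marcus, Shift 8→Priya+Kahale, Shift 9→Priya, Shift 10→Gallo, Shift 11→Xiong, Shift 12→Ibarra+Xiong.
Loads: Priya 2, Quispe 2, Tanaka 2, Marcus 2, Gallo 2, Ibarra 2, Xiong 2, Kahale 1 — all ≤ 2.

2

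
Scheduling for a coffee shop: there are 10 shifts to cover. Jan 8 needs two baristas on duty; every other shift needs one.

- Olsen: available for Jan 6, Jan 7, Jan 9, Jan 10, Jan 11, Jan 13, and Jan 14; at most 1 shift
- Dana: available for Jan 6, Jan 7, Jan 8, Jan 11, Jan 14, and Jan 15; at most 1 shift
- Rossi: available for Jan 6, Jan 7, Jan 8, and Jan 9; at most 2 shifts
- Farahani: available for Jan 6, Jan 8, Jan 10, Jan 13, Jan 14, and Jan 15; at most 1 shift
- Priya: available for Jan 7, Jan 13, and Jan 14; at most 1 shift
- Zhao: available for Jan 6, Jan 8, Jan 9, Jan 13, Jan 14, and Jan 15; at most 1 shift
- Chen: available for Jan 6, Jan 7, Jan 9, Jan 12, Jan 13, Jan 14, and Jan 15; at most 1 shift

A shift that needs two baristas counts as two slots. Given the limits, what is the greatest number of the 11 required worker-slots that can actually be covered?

Total capacity across all baristas is 1+1+2+1+1+1+1 = 8, and 11 slots are needed, so at most 8 can be filled.
An assignment achieving 8: Jan 7→Priya, Jan 8→Rossi+Farahani, Jan 9→Rossi, Jan 10→Olsen, Jan 11→Dana, Jan 12→Chen, Jan 15→Zhao.
Loads: Olsen 1/1, Dana 1/1, Rossi 2/2, Farahani 1/1, Priya 1/1, Zhao 1/1, Chen 1/1.

8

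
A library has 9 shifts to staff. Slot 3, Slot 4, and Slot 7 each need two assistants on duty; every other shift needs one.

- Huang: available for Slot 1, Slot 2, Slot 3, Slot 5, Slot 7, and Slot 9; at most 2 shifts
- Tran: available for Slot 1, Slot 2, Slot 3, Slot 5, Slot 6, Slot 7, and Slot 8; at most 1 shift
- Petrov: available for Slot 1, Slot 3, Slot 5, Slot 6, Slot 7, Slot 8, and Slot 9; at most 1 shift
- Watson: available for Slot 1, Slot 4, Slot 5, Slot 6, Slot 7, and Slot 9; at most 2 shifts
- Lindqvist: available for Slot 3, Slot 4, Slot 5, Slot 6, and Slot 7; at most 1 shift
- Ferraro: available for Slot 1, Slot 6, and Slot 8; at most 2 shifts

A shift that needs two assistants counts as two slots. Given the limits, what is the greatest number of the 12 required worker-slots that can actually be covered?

9

Total capacity across all assistants is 2+1+1+2+1+2 = 9, and 12 slots are needed, so at most 9 can be filled.
An assignment achieving 9: Slot 1→Ferraro, Slot 2→Huang, Slot 3→Petrov, Slot 4→Watson+Lindqvist, Slot 5→Watson, Slot 6→Ferraro, Slot 8→Tran, Slot 9→Huang.
Loads: Huang 2/2, Tran 1/1, Petrov 1/1, Watson 2/2, Lindqvist 1/1, Ferraro 2/2.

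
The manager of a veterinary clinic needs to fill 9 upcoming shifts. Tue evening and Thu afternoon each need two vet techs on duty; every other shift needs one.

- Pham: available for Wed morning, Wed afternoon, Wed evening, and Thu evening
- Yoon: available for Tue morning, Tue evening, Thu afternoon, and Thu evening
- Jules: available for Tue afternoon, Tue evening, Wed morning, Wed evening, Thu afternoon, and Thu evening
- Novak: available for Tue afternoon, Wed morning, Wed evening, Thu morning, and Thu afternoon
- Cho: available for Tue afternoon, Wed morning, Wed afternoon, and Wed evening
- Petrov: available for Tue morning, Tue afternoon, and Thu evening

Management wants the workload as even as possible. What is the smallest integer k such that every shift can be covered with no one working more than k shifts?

With 6 vet techs and 11 worker-slots to fill, someone must work at least ⌈11/6⌉ = 2 shifts, so k ≥ 2.
k = 2 works: Tue morning→Yoon, Tue afternoon→Cho, Tue evening→Yoon+Jules, Wed morning→Pham, Wed afternoon→Pham, Wed evening→Cho, Thu morning→Novak, Thu afternoon→Jules+Novak, Thu evening→Petrov.
Loads: Pham 2, Yoon 2, Jules 2, Novak 2, Cho 2, Petrov 1 — all ≤ 2.

2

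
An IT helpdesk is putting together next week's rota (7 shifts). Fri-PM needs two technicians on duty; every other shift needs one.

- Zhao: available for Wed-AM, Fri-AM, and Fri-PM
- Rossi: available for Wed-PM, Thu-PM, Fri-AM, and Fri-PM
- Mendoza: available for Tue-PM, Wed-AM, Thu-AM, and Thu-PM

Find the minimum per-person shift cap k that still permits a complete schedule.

With 3 technicians and 8 worker-slots to fill, someone must work at least ⌈8/3⌉ = 3 shifts, so k ≥ 3.
k = 3 works: Tue-PM→Mendoza, Wed-AM→Zhao, Wed-PM→Rossi, Thu-AM→Mendoza, Thu-PM→Rossi, Fri-AM→Zhao, Fri-PM→Zhao+Rossi.
Loads: Zhao 3, Rossi 3, Mendoza 2 — all ≤ 3.

3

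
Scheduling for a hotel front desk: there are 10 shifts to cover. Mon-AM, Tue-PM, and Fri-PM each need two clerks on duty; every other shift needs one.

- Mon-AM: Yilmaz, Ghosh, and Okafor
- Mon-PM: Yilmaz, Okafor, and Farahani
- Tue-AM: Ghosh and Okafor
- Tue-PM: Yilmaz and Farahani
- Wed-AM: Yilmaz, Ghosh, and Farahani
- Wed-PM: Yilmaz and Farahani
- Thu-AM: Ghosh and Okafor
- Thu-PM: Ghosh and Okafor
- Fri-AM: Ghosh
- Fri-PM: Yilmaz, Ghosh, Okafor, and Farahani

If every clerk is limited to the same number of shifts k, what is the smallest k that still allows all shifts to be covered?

With 4 clerks and 13 worker-slots to fill, someone must work at least ⌈13/4⌉ = 4 shifts, so k ≥ 4.
k = 4 works: Mon-AM→Yilmaz+Okafor, Mon-PM→Yilmaz, Tue-AM→Ghosh, Tue-PM→Yilmaz+Farahani, Wed-AM→Farahani, Wed-PM→Yilmaz, Thu-AM→Ghosh, Thu-PM→Ghosh, Fri-AM→Ghosh, Fri-PM→Okafor+Farahani.
Loads: Yilmaz 4, Ghosh 4, Okafor 2, Farahani 3 — all ≤ 4.

4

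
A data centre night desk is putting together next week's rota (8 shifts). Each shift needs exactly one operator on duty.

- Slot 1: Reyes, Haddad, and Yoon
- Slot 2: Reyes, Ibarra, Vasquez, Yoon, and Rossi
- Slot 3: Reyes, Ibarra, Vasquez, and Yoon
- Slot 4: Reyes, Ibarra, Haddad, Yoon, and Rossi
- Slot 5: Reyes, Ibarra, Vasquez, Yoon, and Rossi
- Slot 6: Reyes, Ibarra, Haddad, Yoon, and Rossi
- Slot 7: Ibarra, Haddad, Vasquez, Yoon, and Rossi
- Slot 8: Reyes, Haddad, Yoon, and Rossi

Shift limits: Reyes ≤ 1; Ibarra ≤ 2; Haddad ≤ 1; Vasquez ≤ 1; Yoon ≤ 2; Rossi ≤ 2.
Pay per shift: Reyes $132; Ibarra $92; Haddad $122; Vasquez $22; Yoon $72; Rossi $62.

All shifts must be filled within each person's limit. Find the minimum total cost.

Picking the cheapest available operator for each shift independently would cost $346, but that ignores the shift limits.
An optimal schedule: Slot 1→Yoon, Slot 2→Rossi, Slot 3→Vasquez, Slot 4→Yoon, Slot 5→Ibarra, Slot 6→Ibarra, Slot 7→Haddad, Slot 8→Rossi.
Total: 72 + 62 + 22 + 72 + 92 + 92 + 122 + 62 = $596.

$596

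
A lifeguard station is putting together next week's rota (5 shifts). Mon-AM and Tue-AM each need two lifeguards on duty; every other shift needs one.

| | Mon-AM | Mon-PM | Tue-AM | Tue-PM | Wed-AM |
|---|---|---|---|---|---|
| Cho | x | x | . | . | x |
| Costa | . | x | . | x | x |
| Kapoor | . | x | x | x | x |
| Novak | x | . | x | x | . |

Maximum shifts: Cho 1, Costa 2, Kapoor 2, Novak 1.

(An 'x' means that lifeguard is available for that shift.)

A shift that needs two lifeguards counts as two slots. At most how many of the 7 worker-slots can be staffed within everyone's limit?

6

Total capacity across all lifeguards is 1+2+2+1 = 6, and 7 slots are needed, so at most 6 can be filled.
An assignment achieving 6: Mon-AM→Cho+Novak, Mon-PM→Costa, Tue-AM→Kapoor, Tue-PM→Costa, Wed-AM→Kapoor.
Loads: Cho 1/1, Costa 2/2, Kapoor 2/2, Novak 1/1.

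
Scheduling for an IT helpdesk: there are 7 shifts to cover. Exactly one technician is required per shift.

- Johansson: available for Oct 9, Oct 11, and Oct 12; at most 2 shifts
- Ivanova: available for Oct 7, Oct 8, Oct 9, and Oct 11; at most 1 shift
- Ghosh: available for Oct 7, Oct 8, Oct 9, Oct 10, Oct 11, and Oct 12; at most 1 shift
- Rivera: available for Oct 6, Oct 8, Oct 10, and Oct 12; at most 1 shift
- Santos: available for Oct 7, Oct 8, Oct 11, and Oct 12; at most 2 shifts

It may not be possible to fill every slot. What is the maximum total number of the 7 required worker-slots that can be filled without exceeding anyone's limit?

7

Total capacity across all technicians is 2+1+1+1+2 = 7, and 7 slots are needed, so at most 7 can be filled.
An assignment achieving 7: Oct 6→Rivera, Oct 7→Ivanova, Oct 8→Santos, Oct 9→Johansson, Oct 10→Ghosh, Oct 11→Johansson, Oct 12→Santos.
Loads: Johansson 2/2, Ivanova 1/1, Ghosh 1/1, Rivera 1/1, Santos 2/2.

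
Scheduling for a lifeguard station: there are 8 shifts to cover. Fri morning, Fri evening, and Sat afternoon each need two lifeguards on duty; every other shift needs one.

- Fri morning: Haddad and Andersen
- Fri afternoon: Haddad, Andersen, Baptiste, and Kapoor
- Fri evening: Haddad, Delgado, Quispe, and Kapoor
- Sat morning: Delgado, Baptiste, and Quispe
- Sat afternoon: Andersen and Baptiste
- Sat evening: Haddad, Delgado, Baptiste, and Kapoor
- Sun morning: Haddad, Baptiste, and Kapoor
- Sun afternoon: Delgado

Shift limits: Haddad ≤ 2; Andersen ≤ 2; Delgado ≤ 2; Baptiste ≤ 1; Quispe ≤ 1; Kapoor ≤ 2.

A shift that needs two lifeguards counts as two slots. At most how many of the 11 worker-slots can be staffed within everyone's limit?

Total capacity across all lifeguards is 2+2+2+1+1+2 = 10, and 11 slots are needed, so at most 10 can be filled.
An assignment achieving 10: Fri morning→Haddad+Andersen, Fri afternoon→Kapoor, Fri evening→Quispe+Kapoor, Sat morning→Delgado, Sat afternoon→Andersen+Baptiste, Sun morning→Haddad, Sun afternoon→Delgado.
Loads: Haddad 2/2, Andersen 2/2, Delgado 2/2, Baptiste 1/1, Quispe 1/1, Kapoor 2/2.

10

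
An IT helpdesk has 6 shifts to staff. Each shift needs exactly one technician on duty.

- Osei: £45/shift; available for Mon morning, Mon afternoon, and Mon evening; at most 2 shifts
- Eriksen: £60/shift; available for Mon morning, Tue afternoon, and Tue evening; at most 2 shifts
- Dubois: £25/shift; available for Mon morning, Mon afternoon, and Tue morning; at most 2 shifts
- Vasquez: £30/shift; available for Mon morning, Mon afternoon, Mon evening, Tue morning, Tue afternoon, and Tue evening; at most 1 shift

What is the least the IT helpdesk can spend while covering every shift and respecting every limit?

£230

Picking the cheapest available technician for each shift independently would cost £165, but that ignores the shift limits.
An optimal schedule: Mon morning→Osei, Mon afternoon→Dubois, Mon evening→Osei, Tue morning→Dubois, Tue afternoon→Vasquez, Tue evening→Eriksen.
Total: 45 + 25 + 45 + 25 + 30 + 60 = £230.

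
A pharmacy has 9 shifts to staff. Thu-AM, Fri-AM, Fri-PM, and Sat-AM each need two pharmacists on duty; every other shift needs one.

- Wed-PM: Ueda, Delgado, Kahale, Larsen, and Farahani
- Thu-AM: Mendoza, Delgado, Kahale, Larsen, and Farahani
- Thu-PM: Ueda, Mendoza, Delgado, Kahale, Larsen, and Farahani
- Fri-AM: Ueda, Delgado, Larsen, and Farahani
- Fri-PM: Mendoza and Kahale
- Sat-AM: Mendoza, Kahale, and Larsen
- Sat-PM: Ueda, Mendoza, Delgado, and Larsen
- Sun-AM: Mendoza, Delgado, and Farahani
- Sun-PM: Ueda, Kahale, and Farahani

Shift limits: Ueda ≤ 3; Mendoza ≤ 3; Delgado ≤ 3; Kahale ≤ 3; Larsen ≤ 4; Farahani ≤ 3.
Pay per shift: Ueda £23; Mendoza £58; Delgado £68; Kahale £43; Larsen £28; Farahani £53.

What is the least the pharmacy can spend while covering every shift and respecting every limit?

£474

Fri-PM can only be covered by Mendoza and Kahale, so that assignment is forced.
Picking the cheapest available pharmacist for each shift independently would cost £439, but that ignores the shift limits.
An optimal schedule: Wed-PM→Ueda, Thu-AM→Larsen+Kahale, Thu-PM→Larsen, Fri-AM→Larsen+Farahani, Fri-PM→Kahale+Mendoza, Sat-AM→Larsen+Kahale, Sat-PM→Ueda, Sun-AM→Farahani, Sun-PM→Ueda.
Total: 23 + 28 + 43 + 28 + 28 + 53 + 43 + 58 + 28 + 43 + 23 + 53 + 23 = £474.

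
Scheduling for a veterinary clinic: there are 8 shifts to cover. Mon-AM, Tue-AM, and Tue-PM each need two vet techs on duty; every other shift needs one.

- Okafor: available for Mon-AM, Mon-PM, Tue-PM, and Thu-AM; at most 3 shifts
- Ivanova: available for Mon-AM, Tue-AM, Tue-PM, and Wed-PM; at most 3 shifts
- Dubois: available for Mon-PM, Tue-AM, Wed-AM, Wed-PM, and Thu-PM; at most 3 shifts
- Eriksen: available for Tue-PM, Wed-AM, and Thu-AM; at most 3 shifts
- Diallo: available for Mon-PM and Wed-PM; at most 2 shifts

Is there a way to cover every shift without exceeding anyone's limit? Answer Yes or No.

Yes

Mon-AM can only be covered by Okafor and Ivanova, so that assignment is forced.
Tue-AM can only be covered by Ivanova and Dubois, so that assignment is forced.
Thu-PM can only be covered by Dubois, so that assignment is forced.
One valid schedule: Mon-AM→Okafor+Ivanova, Mon-PM→Okafor, Tue-AM→Ivanova+Dubois, Tue-PM→Ivanova+Eriksen, Wed-AM→Dubois, Wed-PM→Diallo, Thu-AM→Okafor, Thu-PM→Dubois.
Loads: Okafor 3/3, Ivanova 3/3, Dubois 3/3, Eriksen 1/3, Diallo 1/2 — all within limits.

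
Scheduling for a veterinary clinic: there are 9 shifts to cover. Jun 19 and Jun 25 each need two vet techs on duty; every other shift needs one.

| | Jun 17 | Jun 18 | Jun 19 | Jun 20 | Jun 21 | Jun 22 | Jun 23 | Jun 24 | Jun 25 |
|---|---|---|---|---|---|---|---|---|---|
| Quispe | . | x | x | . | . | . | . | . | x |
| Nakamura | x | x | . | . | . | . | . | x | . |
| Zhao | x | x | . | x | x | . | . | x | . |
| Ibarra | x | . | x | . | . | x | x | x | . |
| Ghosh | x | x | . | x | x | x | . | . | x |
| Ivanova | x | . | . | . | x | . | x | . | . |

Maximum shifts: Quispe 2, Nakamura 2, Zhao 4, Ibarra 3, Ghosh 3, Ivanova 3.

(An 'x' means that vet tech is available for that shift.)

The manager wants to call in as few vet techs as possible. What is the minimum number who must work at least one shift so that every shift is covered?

4

11 slots to fill and no one can take more than 4, so at least ⌈11/4⌉ = 3 vet techs are needed.
Any 3 vet techs together have capacity at most 4+3+3 = 10 < 11 slots, so 3 can never suffice.
Quispe, Zhao, Ibarra, and Ghosh alone can cover everything: Jun 17→Zhao, Jun 18→Ghosh, Jun 19→Quispe+Ibarra, Jun 20→Zhao, Jun 21→Zhao, Jun 22→Ibarra, Jun 23→Ibarra, Jun 24→Zhao, Jun 25→Quispe+Ghosh.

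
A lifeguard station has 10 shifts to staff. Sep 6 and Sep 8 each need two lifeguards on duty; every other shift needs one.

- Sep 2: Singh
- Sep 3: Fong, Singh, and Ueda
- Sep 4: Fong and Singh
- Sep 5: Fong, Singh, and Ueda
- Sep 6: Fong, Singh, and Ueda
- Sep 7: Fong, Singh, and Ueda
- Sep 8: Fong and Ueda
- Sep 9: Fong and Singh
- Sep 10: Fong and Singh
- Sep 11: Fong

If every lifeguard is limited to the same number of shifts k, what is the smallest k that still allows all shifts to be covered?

With 3 lifeguards and 12 worker-slots to fill, someone must work at least ⌈12/3⌉ = 4 shifts, so k ≥ 4.
k = 4 works: Sep 2→Singh, Sep 3→Singh, Sep 4→Fong, Sep 5→Ueda, Sep 6→Singh+Ueda, Sep 7→Ueda, Sep 8→Fong+Ueda, Sep 9→Fong, Sep 10→Singh, Sep 11→Fong.
Loads: Fong 4, Singh 4, Ueda 4 — all ≤ 4.

4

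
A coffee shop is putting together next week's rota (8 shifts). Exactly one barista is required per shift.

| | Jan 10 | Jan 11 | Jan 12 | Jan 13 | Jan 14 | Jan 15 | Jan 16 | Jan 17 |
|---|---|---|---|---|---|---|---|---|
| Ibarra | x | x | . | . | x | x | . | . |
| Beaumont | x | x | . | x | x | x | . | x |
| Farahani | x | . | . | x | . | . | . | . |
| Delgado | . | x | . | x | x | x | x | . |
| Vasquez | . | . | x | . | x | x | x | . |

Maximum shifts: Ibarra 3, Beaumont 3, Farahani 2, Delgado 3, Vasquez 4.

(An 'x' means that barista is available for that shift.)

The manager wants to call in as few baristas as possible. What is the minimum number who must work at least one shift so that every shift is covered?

3

8 slots to fill and no one can take more than 4, so at least ⌈8/4⌉ = 2 baristas are needed.
Any 2 baristas together have capacity at most 4+3 = 7 < 8 slots, so 2 can never suffice.
Ibarra, Beaumont, and Vasquez alone can cover everything: Jan 10→Ibarra, Jan 11→Ibarra, Jan 12→Vasquez, Jan 13→Beaumont, Jan 14→Ibarra, Jan 15→Beaumont, Jan 16→Vasquez, Jan 17→Beaumont.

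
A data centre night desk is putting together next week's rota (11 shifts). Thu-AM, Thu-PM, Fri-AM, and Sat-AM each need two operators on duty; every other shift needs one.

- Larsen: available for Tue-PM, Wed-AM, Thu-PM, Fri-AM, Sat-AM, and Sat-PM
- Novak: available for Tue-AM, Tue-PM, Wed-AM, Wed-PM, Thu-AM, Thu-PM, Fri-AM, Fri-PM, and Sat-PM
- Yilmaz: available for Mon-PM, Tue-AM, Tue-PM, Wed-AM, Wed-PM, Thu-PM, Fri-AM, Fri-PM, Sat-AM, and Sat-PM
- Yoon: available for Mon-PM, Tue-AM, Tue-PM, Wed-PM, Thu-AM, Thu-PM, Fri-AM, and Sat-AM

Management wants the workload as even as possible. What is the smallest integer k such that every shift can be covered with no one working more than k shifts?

4

With 4 operators and 15 worker-slots to fill, someone must work at least ⌈15/4⌉ = 4 shifts, so k ≥ 4.
k = 4 works: Mon-PM→Yilmaz, Tue-AM→Novak, Tue-PM→Larsen, Wed-AM→Larsen, Wed-PM→Novak, Thu-AM→Novak+Yoon, Thu-PM→Yilmaz+Yoon, Fri-AM→Yilmaz+Yoon, Fri-PM→Novak, Sat-AM→Larsen+Yilmaz, Sat-PM→Larsen.
Loads: Larsen 4, Novak 4, Yilmaz 4, Yoon 3 — all ≤ 4.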